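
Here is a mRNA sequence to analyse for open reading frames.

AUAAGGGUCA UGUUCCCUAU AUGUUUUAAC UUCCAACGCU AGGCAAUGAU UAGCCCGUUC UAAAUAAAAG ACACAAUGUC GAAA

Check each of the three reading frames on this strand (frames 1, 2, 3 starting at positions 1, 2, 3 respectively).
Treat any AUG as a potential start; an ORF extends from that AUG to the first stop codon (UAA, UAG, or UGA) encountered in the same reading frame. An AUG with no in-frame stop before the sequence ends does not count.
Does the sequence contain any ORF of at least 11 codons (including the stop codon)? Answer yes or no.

Frame 1: AUA AGG GUC AUG UUC CCU AUA UGU UUU AAC UUC CAA CGC UAG GCA AUG AUU AGC CCG UUC UAA AUA AAA GAC ACA AUG UCG AAA — AUG at 10, stop UAG at 40 → 33 nt; AUG at 46, stop UAA at 61 → 18 nt.
Frame 2: UAA GGG UCA UGU UCC CUA UAU GUU UUA ACU UCC AAC GCU AGG CAA UGA UUA GCC CGU UCU AAA UAA AAG ACA CAA UGU CGA — no AUG→stop ORF.
Frame 3: AAG GGU CAU GUU CCC UAU AUG UUU UAA CUU CCA ACG CUA GGC AAU GAU UAG CCC GUU CUA AAU AAA AGA CAC AAU GUC GAA — AUG at 21, stop UAA at 27 → 9 nt.
Frame 1 has an ORF of 11 codons (positions 10–42) ≥ 11, so yes.

yes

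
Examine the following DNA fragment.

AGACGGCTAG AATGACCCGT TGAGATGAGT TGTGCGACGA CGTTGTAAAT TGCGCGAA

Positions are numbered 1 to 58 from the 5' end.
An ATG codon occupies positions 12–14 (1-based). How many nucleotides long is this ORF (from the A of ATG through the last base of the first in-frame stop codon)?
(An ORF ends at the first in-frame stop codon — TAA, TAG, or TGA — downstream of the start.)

12

Codons from position 12: ATG (12–14), ACC (15–17), CGT (18–20), TGA (21–23).
TGA is the first in-frame stop; ORF spans 12–23, 12 nucleotides.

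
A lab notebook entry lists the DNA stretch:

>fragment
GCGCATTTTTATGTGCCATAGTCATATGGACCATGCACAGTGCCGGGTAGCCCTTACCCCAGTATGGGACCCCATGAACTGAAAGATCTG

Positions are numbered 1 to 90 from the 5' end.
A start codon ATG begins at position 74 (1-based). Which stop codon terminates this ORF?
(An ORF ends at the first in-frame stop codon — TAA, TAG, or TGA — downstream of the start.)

Codons from position 74: ATG (74–76), AAC (77–79), TGA (80–82).
The first in-frame stop codon is TGA.

TGA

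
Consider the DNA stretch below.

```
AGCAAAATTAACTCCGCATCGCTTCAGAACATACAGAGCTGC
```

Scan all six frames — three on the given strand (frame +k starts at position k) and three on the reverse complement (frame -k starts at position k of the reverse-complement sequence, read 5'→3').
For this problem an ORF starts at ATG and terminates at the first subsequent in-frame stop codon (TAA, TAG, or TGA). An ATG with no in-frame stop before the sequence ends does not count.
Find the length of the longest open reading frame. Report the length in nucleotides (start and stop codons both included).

Reverse complement (5'→3'): GCAGCTCTGTATGTTCTGAAGCGATGCGGAGTTAATTTTGCT
Frame +1: AGC AAA ATT AAC TCC GCA TCG CTT CAG AAC ATA CAG AGC TGC — no ATG→stop ORF.
Frame +2: GCA AAA TTA ACT CCG CAT CGC TTC AGA ACA TAC AGA GCT — no ATG→stop ORF.
Frame +3: CAA AAT TAA CTC CGC ATC GCT TCA GAA CAT ACA GAG CTG — no ATG→stop ORF.
Frame -1: GCA GCT CTG TAT GTT CTG AAG CGA TGC GGA GTT AAT TTT GCT — no ATG→stop ORF.
Frame -2: CAG CTC TGT ATG TTC TGA AGC GAT GCG GAG TTA ATT TTG — ATG at 11, stop TGA at 17 → 9 nt.
Frame -3: AGC TCT GTA TGT TCT GAA GCG ATG CGG AGT TAA TTT TGC — ATG at 24, stop TAA at 33 → 12 nt.
Longest: frame -3, positions 24–35, 12 nt = 4 codons = 3 aa. → 12 nucleotides.

12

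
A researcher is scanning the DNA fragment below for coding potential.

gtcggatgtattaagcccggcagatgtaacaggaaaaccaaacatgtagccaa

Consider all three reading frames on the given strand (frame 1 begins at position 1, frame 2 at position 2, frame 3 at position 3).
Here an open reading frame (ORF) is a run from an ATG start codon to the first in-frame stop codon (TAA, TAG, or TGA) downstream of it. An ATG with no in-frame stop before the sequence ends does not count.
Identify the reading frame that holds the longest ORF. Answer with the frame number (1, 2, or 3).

Frame 1: GTC GGA TGT ATT AAG CCC GGC AGA TGT AAC AGG AAA ACC AAA CAT GTA GCC — no ATG→stop ORF.
Frame 2: TCG GAT GTA TTA AGC CCG GCA GAT GTA ACA GGA AAA CCA AAC ATG TAG CCA — ATG at 44, stop TAG at 47 → 6 nt.
Frame 3: CGG ATG TAT TAA GCC CGG CAG ATG TAA CAG GAA AAC CAA ACA TGT AGC CAA — ATG at 6, stop TAA at 12 → 9 nt; ATG at 24, stop TAA at 27 → 6 nt.
Longest ORF is 9 nt in frame 3 (positions 6–14).

3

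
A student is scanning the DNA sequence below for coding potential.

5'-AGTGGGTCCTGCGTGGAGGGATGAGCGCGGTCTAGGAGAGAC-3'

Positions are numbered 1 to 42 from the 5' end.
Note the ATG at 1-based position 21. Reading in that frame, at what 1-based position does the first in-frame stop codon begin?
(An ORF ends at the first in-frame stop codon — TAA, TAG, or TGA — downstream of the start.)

33

Codons from position 21: ATG (21–23), AGC (24–26), GCG (27–29), GTC (30–32), TAG (33–35).
TAG is a stop codon; it begins at position 33.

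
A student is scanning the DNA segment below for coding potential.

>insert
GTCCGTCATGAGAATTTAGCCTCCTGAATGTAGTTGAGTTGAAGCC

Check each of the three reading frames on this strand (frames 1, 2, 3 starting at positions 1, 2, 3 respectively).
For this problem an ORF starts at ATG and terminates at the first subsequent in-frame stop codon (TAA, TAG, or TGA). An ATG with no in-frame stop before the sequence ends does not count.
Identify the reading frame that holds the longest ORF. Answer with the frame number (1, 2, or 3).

Frame 1: GTC CGT CAT GAG AAT TTA GCC TCC TGA ATG TAG TTG AGT TGA AGC — ATG at 28, stop TAG at 31 → 6 nt.
Frame 2: TCC GTC ATG AGA ATT TAG CCT CCT GAA TGT AGT TGA GTT GAA GCC — ATG at 8, stop TAG at 17 → 12 nt.
Frame 3: CCG TCA TGA GAA TTT AGC CTC CTG AAT GTA GTT GAG TTG AAG — no ATG→stop ORF.
Longest ORF is 12 nt in frame 2 (positions 8–19).

2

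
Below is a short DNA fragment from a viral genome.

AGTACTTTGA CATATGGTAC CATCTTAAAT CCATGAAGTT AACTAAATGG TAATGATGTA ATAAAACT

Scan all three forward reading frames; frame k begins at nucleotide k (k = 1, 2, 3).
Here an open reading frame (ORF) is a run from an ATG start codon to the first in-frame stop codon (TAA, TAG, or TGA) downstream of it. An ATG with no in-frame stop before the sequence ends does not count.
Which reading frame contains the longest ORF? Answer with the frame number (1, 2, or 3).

Frame 1: AGT ACT TTG ACA TAT GGT ACC ATC TTA AAT CCA TGA AGT TAA CTA AAT GGT AAT GAT GTA ATA AAA — no ATG→stop ORF.
Frame 2: GTA CTT TGA CAT ATG GTA CCA TCT TAA ATC CAT GAA GTT AAC TAA ATG GTA ATG ATG TAA TAA AAC — ATG at 14, stop TAA at 26 → 15 nt; ATG at 47, stop TAA at 59 → 15 nt; ATG at 53, stop TAA at 59 → 9 nt; ATG at 56, stop TAA at 59 → 6 nt.
Frame 3: TAC TTT GAC ATA TGG TAC CAT CTT AAA TCC ATG AAG TTA ACT AAA TGG TAA TGA TGT AAT AAA ACT — ATG at 33, stop TAA at 51 → 21 nt.
Longest ORF is 21 nt in frame 3 (positions 33–53).

3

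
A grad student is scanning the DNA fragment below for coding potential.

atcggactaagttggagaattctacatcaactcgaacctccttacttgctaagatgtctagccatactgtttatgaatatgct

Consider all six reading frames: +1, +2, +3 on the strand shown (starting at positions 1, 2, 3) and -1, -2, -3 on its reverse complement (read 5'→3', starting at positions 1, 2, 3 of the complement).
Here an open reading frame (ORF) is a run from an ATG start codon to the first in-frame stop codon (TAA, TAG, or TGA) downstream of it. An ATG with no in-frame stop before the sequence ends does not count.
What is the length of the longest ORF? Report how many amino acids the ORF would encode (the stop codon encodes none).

Reverse complement (5'→3'): AGCATATTCATAAACAGTATGGCTAGACATCTTAGCAAGTAAGGAGGTTCGAGTTGATGTAGAATTCTCCAACTTAGTCCGAT
Frame +1: ATC GGA CTA AGT TGG AGA ATT CTA CAT CAA CTC GAA CCT CCT TAC TTG CTA AGA TGT CTA GCC ATA CTG TTT ATG AAT ATG — no ATG→stop ORF.
Frame +2: TCG GAC TAA GTT GGA GAA TTC TAC ATC AAC TCG AAC CTC CTT ACT TGC TAA GAT GTC TAG CCA TAC TGT TTA TGA ATA TGC — no ATG→stop ORF.
Frame +3: CGG ACT AAG TTG GAG AAT TCT ACA TCA ACT CGA ACC TCC TTA CTT GCT AAG ATG TCT AGC CAT ACT GTT TAT GAA TAT GCT — no ATG→stop ORF.
Frame -1: AGC ATA TTC ATA AAC AGT ATG GCT AGA CAT CTT AGC AAG TAA GGA GGT TCG AGT TGA TGT AGA ATT CTC CAA CTT AGT CCG — ATG at 19, stop TAA at 40 → 24 nt.
Frame -2: GCA TAT TCA TAA ACA GTA TGG CTA GAC ATC TTA GCA AGT AAG GAG GTT CGA GTT GAT GTA GAA TTC TCC AAC TTA GTC CGA — no ATG→stop ORF.
Frame -3: CAT ATT CAT AAA CAG TAT GGC TAG ACA TCT TAG CAA GTA AGG AGG TTC GAG TTG ATG TAG AAT TCT CCA ACT TAG TCC GAT — ATG at 57, stop TAG at 60 → 6 nt.
Longest: frame -1, positions 19–42, 24 nt = 8 codons = 7 aa. → 7 amino acids.

7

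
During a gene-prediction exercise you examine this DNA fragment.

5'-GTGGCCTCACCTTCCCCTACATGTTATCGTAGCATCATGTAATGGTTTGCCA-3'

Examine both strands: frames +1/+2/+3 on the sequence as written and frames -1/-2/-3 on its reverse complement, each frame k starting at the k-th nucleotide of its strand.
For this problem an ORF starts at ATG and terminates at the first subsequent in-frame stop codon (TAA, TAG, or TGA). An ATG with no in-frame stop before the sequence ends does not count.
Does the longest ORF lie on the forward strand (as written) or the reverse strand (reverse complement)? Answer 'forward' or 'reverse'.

reverse

Reverse complement (5'→3'): TGGCAAACCATTACATGATGCTACGATAACATGTAGGGGAAGGTGAGGCCAC
Frame +1: GTG GCC TCA CCT TCC CCT ACA TGT TAT CGT AGC ATC ATG TAA TGG TTT GCC — ATG at 37, stop TAA at 40 → 6 nt.
Frame +2: TGG CCT CAC CTT CCC CTA CAT GTT ATC GTA GCA TCA TGT AAT GGT TTG CCA — no ATG→stop ORF.
Frame +3: GGC CTC ACC TTC CCC TAC ATG TTA TCG TAG CAT CAT GTA ATG GTT TGC — ATG at 21, stop TAG at 30 → 12 nt.
Frame -1: TGG CAA ACC ATT ACA TGA TGC TAC GAT AAC ATG TAG GGG AAG GTG AGG CCA — ATG at 31, stop TAG at 34 → 6 nt.
Frame -2: GGC AAA CCA TTA CAT GAT GCT ACG ATA ACA TGT AGG GGA AGG TGA GGC CAC — no ATG→stop ORF.
Frame -3: GCA AAC CAT TAC ATG ATG CTA CGA TAA CAT GTA GGG GAA GGT GAG GCC — ATG at 15, stop TAA at 27 → 15 nt; ATG at 18, stop TAA at 27 → 12 nt.
Forward-strand max 12 nt; reverse-strand max 15 nt. The reverse strand has the longer ORF.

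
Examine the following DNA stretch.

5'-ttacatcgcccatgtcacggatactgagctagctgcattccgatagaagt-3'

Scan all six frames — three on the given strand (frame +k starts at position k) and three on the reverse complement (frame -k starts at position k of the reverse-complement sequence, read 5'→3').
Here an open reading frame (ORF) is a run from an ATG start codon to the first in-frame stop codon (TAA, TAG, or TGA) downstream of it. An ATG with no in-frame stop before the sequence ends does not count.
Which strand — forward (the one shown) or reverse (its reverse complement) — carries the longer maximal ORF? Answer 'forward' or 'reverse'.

reverse

Reverse complement (5'→3'): ACTTCTATCGGAATGCAGCTAGCTCAGTATCCGTGACATGGGCGATGTAA
Frame +1: TTA CAT CGC CCA TGT CAC GGA TAC TGA GCT AGC TGC ATT CCG ATA GAA — no ATG→stop ORF.
Frame +2: TAC ATC GCC CAT GTC ACG GAT ACT GAG CTA GCT GCA TTC CGA TAG AAG — no ATG→stop ORF.
Frame +3: ACA TCG CCC ATG TCA CGG ATA CTG AGC TAG CTG CAT TCC GAT AGA AGT — ATG at 12, stop TAG at 30 → 21 nt.
Frame -1: ACT TCT ATC GGA ATG CAG CTA GCT CAG TAT CCG TGA CAT GGG CGA TGT — ATG at 13, stop TGA at 34 → 24 nt.
Frame -2: CTT CTA TCG GAA TGC AGC TAG CTC AGT ATC CGT GAC ATG GGC GAT GTA — no ATG→stop ORF.
Frame -3: TTC TAT CGG AAT GCA GCT AGC TCA GTA TCC GTG ACA TGG GCG ATG TAA — ATG at 45, stop TAA at 48 → 6 nt.
Forward-strand max 21 nt; reverse-strand max 24 nt. The reverse strand has the longer ORF.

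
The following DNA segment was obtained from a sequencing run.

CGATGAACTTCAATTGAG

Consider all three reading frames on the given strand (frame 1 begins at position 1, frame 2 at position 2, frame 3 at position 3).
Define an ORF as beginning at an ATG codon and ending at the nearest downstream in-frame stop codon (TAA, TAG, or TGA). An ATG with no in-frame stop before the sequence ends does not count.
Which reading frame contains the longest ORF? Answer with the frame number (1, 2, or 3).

3

Frame 1: CGA TGA ACT TCA ATT GAG — no ATG→stop ORF.
Frame 2: GAT GAA CTT CAA TTG — no ATG→stop ORF.
Frame 3: ATG AAC TTC AAT TGA — ATG at 3, stop TGA at 15 → 15 nt.
Longest ORF is 15 nt in frame 3 (positions 3–17).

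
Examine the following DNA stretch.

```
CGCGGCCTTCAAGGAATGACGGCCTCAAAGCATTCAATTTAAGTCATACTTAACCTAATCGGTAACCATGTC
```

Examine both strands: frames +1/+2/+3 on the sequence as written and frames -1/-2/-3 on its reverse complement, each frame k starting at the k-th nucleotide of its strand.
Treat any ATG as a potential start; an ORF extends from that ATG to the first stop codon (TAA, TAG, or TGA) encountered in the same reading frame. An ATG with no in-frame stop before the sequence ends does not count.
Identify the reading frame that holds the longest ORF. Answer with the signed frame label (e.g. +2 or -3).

Reverse complement (5'→3'): GACATGGTTACCGATTAGGTTAAGTATGACTTAAATTGAATGCTTTGAGGCCGTCATTCCTTGAAGGCCGCG
Frame +1: CGC GGC CTT CAA GGA ATG ACG GCC TCA AAG CAT TCA ATT TAA GTC ATA CTT AAC CTA ATC GGT AAC CAT GTC — ATG at 16, stop TAA at 40 → 27 nt.
Frame +2: GCG GCC TTC AAG GAA TGA CGG CCT CAA AGC ATT CAA TTT AAG TCA TAC TTA ACC TAA TCG GTA ACC ATG — no ATG→stop ORF.
Frame +3: CGG CCT TCA AGG AAT GAC GGC CTC AAA GCA TTC AAT TTA AGT CAT ACT TAA CCT AAT CGG TAA CCA TGT — no ATG→stop ORF.
Frame -1: GAC ATG GTT ACC GAT TAG GTT AAG TAT GAC TTA AAT TGA ATG CTT TGA GGC CGT CAT TCC TTG AAG GCC GCG — ATG at 4, stop TAG at 16 → 15 nt; ATG at 40, stop TGA at 46 → 9 nt.
Frame -2: ACA TGG TTA CCG ATT AGG TTA AGT ATG ACT TAA ATT GAA TGC TTT GAG GCC GTC ATT CCT TGA AGG CCG — ATG at 26, stop TAA at 32 → 9 nt.
Frame -3: CAT GGT TAC CGA TTA GGT TAA GTA TGA CTT AAA TTG AAT GCT TTG AGG CCG TCA TTC CTT GAA GGC CGC — no ATG→stop ORF.
Longest ORF is 27 nt in frame +1 (positions 16–42).

+1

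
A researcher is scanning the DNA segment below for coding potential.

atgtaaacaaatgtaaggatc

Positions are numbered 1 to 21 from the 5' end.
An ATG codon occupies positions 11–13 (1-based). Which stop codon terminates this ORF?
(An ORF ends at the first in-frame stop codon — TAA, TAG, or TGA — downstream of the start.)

Codons from position 11: ATG (11–13), TAA (14–16).
The first in-frame stop codon is TAA.

TAA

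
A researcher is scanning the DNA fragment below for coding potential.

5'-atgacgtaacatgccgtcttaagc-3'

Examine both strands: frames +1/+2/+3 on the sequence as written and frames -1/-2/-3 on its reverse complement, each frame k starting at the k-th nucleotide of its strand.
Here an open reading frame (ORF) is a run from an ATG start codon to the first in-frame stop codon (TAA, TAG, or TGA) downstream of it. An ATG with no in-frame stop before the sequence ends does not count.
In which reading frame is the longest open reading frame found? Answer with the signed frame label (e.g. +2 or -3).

Reverse complement (5'→3'): GCTTAAGACGGCATGTTACGTCAT
Frame +1: ATG ACG TAA CAT GCC GTC TTA AGC — ATG at 1, stop TAA at 7 → 9 nt.
Frame +2: TGA CGT AAC ATG CCG TCT TAA — ATG at 11, stop TAA at 20 → 12 nt.
Frame +3: GAC GTA ACA TGC CGT CTT AAG — no ATG→stop ORF.
Frame -1: GCT TAA GAC GGC ATG TTA CGT CAT — no ATG→stop ORF.
Frame -2: CTT AAG ACG GCA TGT TAC GTC — no ATG→stop ORF.
Frame -3: TTA AGA CGG CAT GTT ACG TCA — no ATG→stop ORF.
Longest ORF is 12 nt in frame +2 (positions 11–22).

+2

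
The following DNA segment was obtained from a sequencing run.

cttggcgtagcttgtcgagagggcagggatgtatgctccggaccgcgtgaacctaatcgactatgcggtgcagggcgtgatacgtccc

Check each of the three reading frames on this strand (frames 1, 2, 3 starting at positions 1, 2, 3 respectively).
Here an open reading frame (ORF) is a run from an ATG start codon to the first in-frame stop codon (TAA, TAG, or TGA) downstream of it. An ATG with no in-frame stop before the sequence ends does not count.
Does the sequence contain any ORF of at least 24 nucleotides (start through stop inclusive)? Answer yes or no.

no

Frame 1: CTT GGC GTA GCT TGT CGA GAG GGC AGG GAT GTA TGC TCC GGA CCG CGT GAA CCT AAT CGA CTA TGC GGT GCA GGG CGT GAT ACG TCC — no ATG→stop ORF.
Frame 2: TTG GCG TAG CTT GTC GAG AGG GCA GGG ATG TAT GCT CCG GAC CGC GTG AAC CTA ATC GAC TAT GCG GTG CAG GGC GTG ATA CGT CCC — no ATG→stop ORF.
Frame 3: TGG CGT AGC TTG TCG AGA GGG CAG GGA TGT ATG CTC CGG ACC GCG TGA ACC TAA TCG ACT ATG CGG TGC AGG GCG TGA TAC GTC — ATG at 33, stop TGA at 48 → 18 nt; ATG at 63, stop TGA at 78 → 18 nt.
Largest ORF found is 18 nucleotides < 24, so no.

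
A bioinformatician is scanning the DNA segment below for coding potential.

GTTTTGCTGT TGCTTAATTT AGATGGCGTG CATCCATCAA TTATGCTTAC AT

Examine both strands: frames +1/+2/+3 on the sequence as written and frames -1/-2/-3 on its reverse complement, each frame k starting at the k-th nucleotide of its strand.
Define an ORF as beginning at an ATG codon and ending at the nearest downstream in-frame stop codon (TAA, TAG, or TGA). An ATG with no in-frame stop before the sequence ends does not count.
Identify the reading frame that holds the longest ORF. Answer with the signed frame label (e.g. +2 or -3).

Reverse complement (5'→3'): ATGTAAGCATAATTGATGGATGCACGCCATCTAAATTAAGCAACAGCAAAAC
Frame +1: GTT TTG CTG TTG CTT AAT TTA GAT GGC GTG CAT CCA TCA ATT ATG CTT ACA — no ATG→stop ORF.
Frame +2: TTT TGC TGT TGC TTA ATT TAG ATG GCG TGC ATC CAT CAA TTA TGC TTA CAT — no ATG→stop ORF.
Frame +3: TTT GCT GTT GCT TAA TTT AGA TGG CGT GCA TCC ATC AAT TAT GCT TAC — no ATG→stop ORF.
Frame -1: ATG TAA GCA TAA TTG ATG GAT GCA CGC CAT CTA AAT TAA GCA ACA GCA AAA — ATG at 1, stop TAA at 4 → 6 nt; ATG at 16, stop TAA at 37 → 24 nt.
Frame -2: TGT AAG CAT AAT TGA TGG ATG CAC GCC ATC TAA ATT AAG CAA CAG CAA AAC — ATG at 20, stop TAA at 32 → 15 nt.
Frame -3: GTA AGC ATA ATT GAT GGA TGC ACG CCA TCT AAA TTA AGC AAC AGC AAA — no ATG→stop ORF.
Longest ORF is 24 nt in frame -1 (positions 16–39).

-1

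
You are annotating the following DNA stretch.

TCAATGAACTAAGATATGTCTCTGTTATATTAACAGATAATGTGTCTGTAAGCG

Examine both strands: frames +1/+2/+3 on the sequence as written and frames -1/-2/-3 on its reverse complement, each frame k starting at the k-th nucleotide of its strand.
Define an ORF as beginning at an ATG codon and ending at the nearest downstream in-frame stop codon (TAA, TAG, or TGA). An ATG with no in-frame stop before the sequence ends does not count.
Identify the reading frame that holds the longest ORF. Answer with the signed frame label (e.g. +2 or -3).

+1

Reverse complement (5'→3'): CGCTTACAGACACATTATCTGTTAATATAACAGAGACATATCTTAGTTCATTGA
Frame +1: TCA ATG AAC TAA GAT ATG TCT CTG TTA TAT TAA CAG ATA ATG TGT CTG TAA GCG — ATG at 4, stop TAA at 10 → 9 nt; ATG at 16, stop TAA at 31 → 18 nt; ATG at 40, stop TAA at 49 → 12 nt.
Frame +2: CAA TGA ACT AAG ATA TGT CTC TGT TAT ATT AAC AGA TAA TGT GTC TGT AAG — no ATG→stop ORF.
Frame +3: AAT GAA CTA AGA TAT GTC TCT GTT ATA TTA ACA GAT AAT GTG TCT GTA AGC — no ATG→stop ORF.
Frame -1: CGC TTA CAG ACA CAT TAT CTG TTA ATA TAA CAG AGA CAT ATC TTA GTT CAT TGA — no ATG→stop ORF.
Frame -2: GCT TAC AGA CAC ATT ATC TGT TAA TAT AAC AGA GAC ATA TCT TAG TTC ATT — no ATG→stop ORF.
Frame -3: CTT ACA GAC ACA TTA TCT GTT AAT ATA ACA GAG ACA TAT CTT AGT TCA TTG — no ATG→stop ORF.
Longest ORF is 18 nt in frame +1 (positions 16–33).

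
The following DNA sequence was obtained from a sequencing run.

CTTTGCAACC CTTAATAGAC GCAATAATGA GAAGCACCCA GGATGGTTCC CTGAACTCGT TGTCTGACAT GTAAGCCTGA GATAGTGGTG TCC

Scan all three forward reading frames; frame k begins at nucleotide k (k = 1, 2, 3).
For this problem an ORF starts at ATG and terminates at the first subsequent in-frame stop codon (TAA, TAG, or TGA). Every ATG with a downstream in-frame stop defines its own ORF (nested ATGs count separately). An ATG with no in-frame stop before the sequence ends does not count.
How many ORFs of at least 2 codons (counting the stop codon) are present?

Frame 1: CTT TGC AAC CCT TAA TAG ACG CAA TAA TGA GAA GCA CCC AGG ATG GTT CCC TGA ACT CGT TGT CTG ACA TGT AAG CCT GAG ATA GTG GTG TCC — ATG at 43, stop TGA at 52 → 12 nt.
Frame 2: TTT GCA ACC CTT AAT AGA CGC AAT AAT GAG AAG CAC CCA GGA TGG TTC CCT GAA CTC GTT GTC TGA CAT GTA AGC CTG AGA TAG TGG TGT — no ATG→stop ORF.
Frame 3: TTG CAA CCC TTA ATA GAC GCA ATA ATG AGA AGC ACC CAG GAT GGT TCC CTG AAC TCG TTG TCT GAC ATG TAA GCC TGA GAT AGT GGT GTC — ATG at 27, stop TAA at 72 → 48 nt; ATG at 69, stop TAA at 72 → 6 nt.
ORFs ≥ 2 codons: frame 1 43–54 (4 codons), frame 3 27–74 (16 codons), frame 3 69–74 (2 codons). Count = 3.

3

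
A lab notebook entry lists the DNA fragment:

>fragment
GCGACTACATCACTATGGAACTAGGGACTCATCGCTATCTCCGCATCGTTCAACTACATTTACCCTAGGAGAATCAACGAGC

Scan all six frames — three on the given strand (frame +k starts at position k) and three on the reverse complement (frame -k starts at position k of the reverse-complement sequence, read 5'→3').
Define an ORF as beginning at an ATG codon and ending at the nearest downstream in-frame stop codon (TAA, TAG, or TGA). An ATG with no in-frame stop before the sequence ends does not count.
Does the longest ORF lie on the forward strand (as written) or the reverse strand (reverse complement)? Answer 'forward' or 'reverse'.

forward

Reverse complement (5'→3'): GCTCGTTGATTCTCCTAGGGTAAATGTAGTTGAACGATGCGGAGATAGCGATGAGTCCCTAGTTCCATAGTGATGTAGTCGC
Frame +1: GCG ACT ACA TCA CTA TGG AAC TAG GGA CTC ATC GCT ATC TCC GCA TCG TTC AAC TAC ATT TAC CCT AGG AGA ATC AAC GAG — no ATG→stop ORF.
Frame +2: CGA CTA CAT CAC TAT GGA ACT AGG GAC TCA TCG CTA TCT CCG CAT CGT TCA ACT ACA TTT ACC CTA GGA GAA TCA ACG AGC — no ATG→stop ORF.
Frame +3: GAC TAC ATC ACT ATG GAA CTA GGG ACT CAT CGC TAT CTC CGC ATC GTT CAA CTA CAT TTA CCC TAG GAG AAT CAA CGA — ATG at 15, stop TAG at 66 → 54 nt.
Frame -1: GCT CGT TGA TTC TCC TAG GGT AAA TGT AGT TGA ACG ATG CGG AGA TAG CGA TGA GTC CCT AGT TCC ATA GTG ATG TAG TCG — ATG at 37, stop TAG at 46 → 12 nt; ATG at 73, stop TAG at 76 → 6 nt.
Frame -2: CTC GTT GAT TCT CCT AGG GTA AAT GTA GTT GAA CGA TGC GGA GAT AGC GAT GAG TCC CTA GTT CCA TAG TGA TGT AGT CGC — no ATG→stop ORF.
Frame -3: TCG TTG ATT CTC CTA GGG TAA ATG TAG TTG AAC GAT GCG GAG ATA GCG ATG AGT CCC TAG TTC CAT AGT GAT GTA GTC — ATG at 24, stop TAG at 27 → 6 nt; ATG at 51, stop TAG at 60 → 12 nt.
Forward-strand max 54 nt; reverse-strand max 12 nt. The forward strand has the longer ORF.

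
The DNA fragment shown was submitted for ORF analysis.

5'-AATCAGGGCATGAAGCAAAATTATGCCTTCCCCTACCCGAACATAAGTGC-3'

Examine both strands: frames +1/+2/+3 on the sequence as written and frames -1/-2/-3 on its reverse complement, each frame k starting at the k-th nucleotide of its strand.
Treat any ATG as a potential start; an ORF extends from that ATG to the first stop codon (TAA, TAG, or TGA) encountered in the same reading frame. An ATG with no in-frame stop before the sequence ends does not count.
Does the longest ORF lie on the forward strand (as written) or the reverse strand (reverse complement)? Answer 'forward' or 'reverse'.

forward

Reverse complement (5'→3'): GCACTTATGTTCGGGTAGGGGAAGGCATAATTTTGCTTCATGCCCTGATT
Frame +1: AAT CAG GGC ATG AAG CAA AAT TAT GCC TTC CCC TAC CCG AAC ATA AGT — no ATG→stop ORF.
Frame +2: ATC AGG GCA TGA AGC AAA ATT ATG CCT TCC CCT ACC CGA ACA TAA GTG — ATG at 23, stop TAA at 44 → 24 nt.
Frame +3: TCA GGG CAT GAA GCA AAA TTA TGC CTT CCC CTA CCC GAA CAT AAG TGC — no ATG→stop ORF.
Frame -1: GCA CTT ATG TTC GGG TAG GGG AAG GCA TAA TTT TGC TTC ATG CCC TGA — ATG at 7, stop TAG at 16 → 12 nt; ATG at 40, stop TGA at 46 → 9 nt.
Frame -2: CAC TTA TGT TCG GGT AGG GGA AGG CAT AAT TTT GCT TCA TGC CCT GAT — no ATG→stop ORF.
Frame -3: ACT TAT GTT CGG GTA GGG GAA GGC ATA ATT TTG CTT CAT GCC CTG ATT — no ATG→stop ORF.
Forward-strand max 24 nt; reverse-strand max 12 nt. The forward strand has the longer ORF.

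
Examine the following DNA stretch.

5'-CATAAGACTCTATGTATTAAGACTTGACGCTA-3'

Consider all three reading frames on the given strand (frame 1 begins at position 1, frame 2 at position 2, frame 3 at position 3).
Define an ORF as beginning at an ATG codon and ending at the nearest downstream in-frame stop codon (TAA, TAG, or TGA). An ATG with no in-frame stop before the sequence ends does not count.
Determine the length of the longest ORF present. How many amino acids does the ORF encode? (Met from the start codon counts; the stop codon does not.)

2

Frame 1: CAT AAG ACT CTA TGT ATT AAG ACT TGA CGC — no ATG→stop ORF.
Frame 2: ATA AGA CTC TAT GTA TTA AGA CTT GAC GCT — no ATG→stop ORF.
Frame 3: TAA GAC TCT ATG TAT TAA GAC TTG ACG CTA — ATG at 12, stop TAA at 18 → 9 nt.
Longest: frame 3, positions 12–20, 9 nt = 3 codons = 2 aa. → 2 amino acids.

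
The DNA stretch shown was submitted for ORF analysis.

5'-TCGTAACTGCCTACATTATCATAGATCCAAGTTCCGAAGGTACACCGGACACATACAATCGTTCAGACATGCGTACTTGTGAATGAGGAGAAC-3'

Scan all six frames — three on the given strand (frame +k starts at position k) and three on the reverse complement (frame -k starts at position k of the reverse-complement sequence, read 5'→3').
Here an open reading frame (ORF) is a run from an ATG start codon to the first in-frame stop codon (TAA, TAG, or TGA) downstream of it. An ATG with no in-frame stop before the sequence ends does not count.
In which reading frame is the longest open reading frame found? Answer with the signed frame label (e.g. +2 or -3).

Reverse complement (5'→3'): GTTCTCCTCATTCACAAGTACGCATGTCTGAACGATTGTATGTGTCCGGTGTACCTTCGGAACTTGGATCTATGATAATGTAGGCAGTTACGA
Frame +1: TCG TAA CTG CCT ACA TTA TCA TAG ATC CAA GTT CCG AAG GTA CAC CGG ACA CAT ACA ATC GTT CAG ACA TGC GTA CTT GTG AAT GAG GAG AAC — no ATG→stop ORF.
Frame +2: CGT AAC TGC CTA CAT TAT CAT AGA TCC AAG TTC CGA AGG TAC ACC GGA CAC ATA CAA TCG TTC AGA CAT GCG TAC TTG TGA ATG AGG AGA — no ATG→stop ORF.
Frame +3: GTA ACT GCC TAC ATT ATC ATA GAT CCA AGT TCC GAA GGT ACA CCG GAC ACA TAC AAT CGT TCA GAC ATG CGT ACT TGT GAA TGA GGA GAA — ATG at 69, stop TGA at 84 → 18 nt.
Frame -1: GTT CTC CTC ATT CAC AAG TAC GCA TGT CTG AAC GAT TGT ATG TGT CCG GTG TAC CTT CGG AAC TTG GAT CTA TGA TAA TGT AGG CAG TTA CGA — ATG at 40, stop TGA at 73 → 36 nt.
Frame -2: TTC TCC TCA TTC ACA AGT ACG CAT GTC TGA ACG ATT GTA TGT GTC CGG TGT ACC TTC GGA ACT TGG ATC TAT GAT AAT GTA GGC AGT TAC — no ATG→stop ORF.
Frame -3: TCT CCT CAT TCA CAA GTA CGC ATG TCT GAA CGA TTG TAT GTG TCC GGT GTA CCT TCG GAA CTT GGA TCT ATG ATA ATG TAG GCA GTT ACG — ATG at 24, stop TAG at 81 → 60 nt; ATG at 72, stop TAG at 81 → 12 nt; ATG at 78, stop TAG at 81 → 6 nt.
Longest ORF is 60 nt in frame -3 (positions 24–83).

-3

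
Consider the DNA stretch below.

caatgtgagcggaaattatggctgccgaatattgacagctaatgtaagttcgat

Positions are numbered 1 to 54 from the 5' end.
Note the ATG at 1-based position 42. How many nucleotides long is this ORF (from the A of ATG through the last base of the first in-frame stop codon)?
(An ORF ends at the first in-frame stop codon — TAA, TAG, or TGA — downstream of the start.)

6

Codons from position 42: ATG (42–44), TAA (45–47).
TAA is the first in-frame stop; ORF spans 42–47, 6 nucleotides.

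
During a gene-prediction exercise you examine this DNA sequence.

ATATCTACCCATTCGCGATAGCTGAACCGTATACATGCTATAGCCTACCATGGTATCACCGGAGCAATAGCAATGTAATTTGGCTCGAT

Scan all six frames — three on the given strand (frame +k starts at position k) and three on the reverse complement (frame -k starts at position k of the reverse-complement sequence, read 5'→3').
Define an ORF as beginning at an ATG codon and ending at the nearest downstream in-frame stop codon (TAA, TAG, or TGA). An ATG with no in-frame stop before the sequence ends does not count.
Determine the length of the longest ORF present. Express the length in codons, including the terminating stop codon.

7

Reverse complement (5'→3'): ATCGAGCCAAATTACATTGCTATTGCTCCGGTGATACCATGGTAGGCTATAGCATGTATACGGTTCAGCTATCGCGAATGGGTAGATAT
Frame +1: ATA TCT ACC CAT TCG CGA TAG CTG AAC CGT ATA CAT GCT ATA GCC TAC CAT GGT ATC ACC GGA GCA ATA GCA ATG TAA TTT GGC TCG — ATG at 73, stop TAA at 76 → 6 nt.
Frame +2: TAT CTA CCC ATT CGC GAT AGC TGA ACC GTA TAC ATG CTA TAG CCT ACC ATG GTA TCA CCG GAG CAA TAG CAA TGT AAT TTG GCT CGA — ATG at 35, stop TAG at 41 → 9 nt; ATG at 50, stop TAG at 68 → 21 nt.
Frame +3: ATC TAC CCA TTC GCG ATA GCT GAA CCG TAT ACA TGC TAT AGC CTA CCA TGG TAT CAC CGG AGC AAT AGC AAT GTA ATT TGG CTC GAT — no ATG→stop ORF.
Frame -1: ATC GAG CCA AAT TAC ATT GCT ATT GCT CCG GTG ATA CCA TGG TAG GCT ATA GCA TGT ATA CGG TTC AGC TAT CGC GAA TGG GTA GAT — no ATG→stop ORF.
Frame -2: TCG AGC CAA ATT ACA TTG CTA TTG CTC CGG TGA TAC CAT GGT AGG CTA TAG CAT GTA TAC GGT TCA GCT ATC GCG AAT GGG TAG ATA — no ATG→stop ORF.
Frame -3: CGA GCC AAA TTA CAT TGC TAT TGC TCC GGT GAT ACC ATG GTA GGC TAT AGC ATG TAT ACG GTT CAG CTA TCG CGA ATG GGT AGA TAT — no ATG→stop ORF.
Longest: frame +2, positions 50–70, 21 nt = 7 codons = 6 aa. → 7 codons.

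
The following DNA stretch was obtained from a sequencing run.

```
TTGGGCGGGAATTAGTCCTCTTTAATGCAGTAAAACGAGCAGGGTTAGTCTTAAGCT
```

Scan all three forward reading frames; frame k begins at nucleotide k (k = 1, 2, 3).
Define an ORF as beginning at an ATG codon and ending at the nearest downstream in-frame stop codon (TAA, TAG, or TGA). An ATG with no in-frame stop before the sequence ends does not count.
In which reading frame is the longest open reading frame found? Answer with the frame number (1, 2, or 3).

1

Frame 1: TTG GGC GGG AAT TAG TCC TCT TTA ATG CAG TAA AAC GAG CAG GGT TAG TCT TAA GCT — ATG at 25, stop TAA at 31 → 9 nt.
Frame 2: TGG GCG GGA ATT AGT CCT CTT TAA TGC AGT AAA ACG AGC AGG GTT AGT CTT AAG — no ATG→stop ORF.
Frame 3: GGG CGG GAA TTA GTC CTC TTT AAT GCA GTA AAA CGA GCA GGG TTA GTC TTA AGC — no ATG→stop ORF.
Longest ORF is 9 nt in frame 1 (positions 25–33).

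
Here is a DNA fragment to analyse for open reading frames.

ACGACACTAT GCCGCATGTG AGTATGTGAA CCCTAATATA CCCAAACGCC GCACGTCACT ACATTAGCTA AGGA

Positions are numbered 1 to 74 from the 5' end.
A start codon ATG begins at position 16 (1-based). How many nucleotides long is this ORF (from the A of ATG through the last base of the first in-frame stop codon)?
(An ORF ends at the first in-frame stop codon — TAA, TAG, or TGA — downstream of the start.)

Codons from position 16: ATG (16–18), TGA (19–21).
TGA is the first in-frame stop; ORF spans 16–21, 6 nucleotides.

6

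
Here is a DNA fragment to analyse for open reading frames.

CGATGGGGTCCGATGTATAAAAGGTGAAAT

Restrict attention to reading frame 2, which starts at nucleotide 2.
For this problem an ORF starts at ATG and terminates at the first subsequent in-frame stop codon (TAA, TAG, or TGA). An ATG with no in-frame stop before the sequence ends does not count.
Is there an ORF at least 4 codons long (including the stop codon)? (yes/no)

no

Frame 2: GAT GGG GTC CGA TGT ATA AAA GGT GAA — no ATG→stop ORF.
Largest ORF found is 0 codons < 4, so no.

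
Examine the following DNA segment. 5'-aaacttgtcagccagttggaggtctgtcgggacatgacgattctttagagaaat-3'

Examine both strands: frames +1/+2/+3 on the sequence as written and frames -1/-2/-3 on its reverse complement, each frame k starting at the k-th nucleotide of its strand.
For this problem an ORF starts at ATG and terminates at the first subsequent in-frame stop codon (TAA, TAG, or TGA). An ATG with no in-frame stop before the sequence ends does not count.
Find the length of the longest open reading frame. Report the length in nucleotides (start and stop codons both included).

15

Reverse complement (5'→3'): ATTTCTCTAAAGAATCGTCATGTCCCGACAGACCTCCAACTGGCTGACAAGTTT
Frame +1: AAA CTT GTC AGC CAG TTG GAG GTC TGT CGG GAC ATG ACG ATT CTT TAG AGA AAT — ATG at 34, stop TAG at 46 → 15 nt.
Frame +2: AAC TTG TCA GCC AGT TGG AGG TCT GTC GGG ACA TGA CGA TTC TTT AGA GAA — no ATG→stop ORF.
Frame +3: ACT TGT CAG CCA GTT GGA GGT CTG TCG GGA CAT GAC GAT TCT TTA GAG AAA — no ATG→stop ORF.
Frame -1: ATT TCT CTA AAG AAT CGT CAT GTC CCG ACA GAC CTC CAA CTG GCT GAC AAG TTT — no ATG→stop ORF.
Frame -2: TTT CTC TAA AGA ATC GTC ATG TCC CGA CAG ACC TCC AAC TGG CTG ACA AGT — no ATG→stop ORF.
Frame -3: TTC TCT AAA GAA TCG TCA TGT CCC GAC AGA CCT CCA ACT GGC TGA CAA GTT — no ATG→stop ORF.
Longest: frame +1, positions 34–48, 15 nt = 5 codons = 4 aa. → 15 nucleotides.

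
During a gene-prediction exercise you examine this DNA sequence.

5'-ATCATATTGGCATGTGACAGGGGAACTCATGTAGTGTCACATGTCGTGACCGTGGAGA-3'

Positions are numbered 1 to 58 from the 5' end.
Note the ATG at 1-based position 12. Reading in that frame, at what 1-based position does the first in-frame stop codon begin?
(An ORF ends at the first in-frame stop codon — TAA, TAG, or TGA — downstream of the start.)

Codons from position 12: ATG (12–14), TGA (15–17).
TGA is a stop codon; it begins at position 15.

15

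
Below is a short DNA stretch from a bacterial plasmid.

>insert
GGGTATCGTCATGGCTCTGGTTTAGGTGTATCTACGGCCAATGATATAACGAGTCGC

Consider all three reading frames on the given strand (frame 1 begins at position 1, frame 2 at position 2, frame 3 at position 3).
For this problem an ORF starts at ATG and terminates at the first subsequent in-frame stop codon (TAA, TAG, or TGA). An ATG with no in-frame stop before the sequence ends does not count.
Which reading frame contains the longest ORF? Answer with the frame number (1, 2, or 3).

2

Frame 1: GGG TAT CGT CAT GGC TCT GGT TTA GGT GTA TCT ACG GCC AAT GAT ATA ACG AGT CGC — no ATG→stop ORF.
Frame 2: GGT ATC GTC ATG GCT CTG GTT TAG GTG TAT CTA CGG CCA ATG ATA TAA CGA GTC — ATG at 11, stop TAG at 23 → 15 nt; ATG at 41, stop TAA at 47 → 9 nt.
Frame 3: GTA TCG TCA TGG CTC TGG TTT AGG TGT ATC TAC GGC CAA TGA TAT AAC GAG TCG — no ATG→stop ORF.
Longest ORF is 15 nt in frame 2 (positions 11–25).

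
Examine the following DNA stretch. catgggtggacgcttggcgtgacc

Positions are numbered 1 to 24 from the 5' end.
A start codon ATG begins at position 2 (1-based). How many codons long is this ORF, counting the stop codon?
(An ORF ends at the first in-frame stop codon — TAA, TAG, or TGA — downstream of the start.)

7

Codons from position 2: ATG (2–4), GGT (5–7), GGA (8–10), CGC (11–13), TTG (14–16), GCG (17–19), TGA (20–22).
TGA is the first in-frame stop; that's 7 codons including the stop.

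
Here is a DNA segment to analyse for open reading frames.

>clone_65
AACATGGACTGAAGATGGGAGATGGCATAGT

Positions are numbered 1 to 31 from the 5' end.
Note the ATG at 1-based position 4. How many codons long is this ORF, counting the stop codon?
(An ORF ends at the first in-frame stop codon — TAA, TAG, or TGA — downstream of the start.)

Codons from position 4: ATG (4–6), GAC (7–9), TGA (10–12).
TGA is the first in-frame stop; that's 3 codons including the stop.

3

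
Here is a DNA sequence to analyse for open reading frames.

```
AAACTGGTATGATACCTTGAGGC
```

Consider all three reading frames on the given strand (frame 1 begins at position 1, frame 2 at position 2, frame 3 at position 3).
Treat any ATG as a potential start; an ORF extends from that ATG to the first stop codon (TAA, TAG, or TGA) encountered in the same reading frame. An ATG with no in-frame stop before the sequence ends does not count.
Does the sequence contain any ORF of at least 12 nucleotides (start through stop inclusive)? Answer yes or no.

Frame 1: AAA CTG GTA TGA TAC CTT GAG — no ATG→stop ORF.
Frame 2: AAC TGG TAT GAT ACC TTG AGG — no ATG→stop ORF.
Frame 3: ACT GGT ATG ATA CCT TGA GGC — ATG at 9, stop TGA at 18 → 12 nt.
Frame 3 has an ORF of 12 nucleotides (positions 9–20) ≥ 12, so yes.

yes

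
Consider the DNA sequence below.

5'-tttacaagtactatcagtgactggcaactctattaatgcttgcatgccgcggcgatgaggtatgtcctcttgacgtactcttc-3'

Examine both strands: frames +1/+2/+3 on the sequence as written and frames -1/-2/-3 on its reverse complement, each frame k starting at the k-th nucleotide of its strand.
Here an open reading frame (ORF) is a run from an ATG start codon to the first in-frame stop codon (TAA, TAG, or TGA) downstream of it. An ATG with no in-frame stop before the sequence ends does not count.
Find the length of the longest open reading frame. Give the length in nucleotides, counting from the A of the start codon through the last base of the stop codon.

15

Reverse complement (5'→3'): GAAGAGTACGTCAAGAGGACATACCTCATCGCCGCGGCATGCAAGCATTAATAGAGTTGCCAGTCACTGATAGTACTTGTAAA
Frame +1: TTT ACA AGT ACT ATC AGT GAC TGG CAA CTC TAT TAA TGC TTG CAT GCC GCG GCG ATG AGG TAT GTC CTC TTG ACG TAC TCT — no ATG→stop ORF.
Frame +2: TTA CAA GTA CTA TCA GTG ACT GGC AAC TCT ATT AAT GCT TGC ATG CCG CGG CGA TGA GGT ATG TCC TCT TGA CGT ACT CTT — ATG at 44, stop TGA at 56 → 15 nt; ATG at 62, stop TGA at 71 → 12 nt.
Frame +3: TAC AAG TAC TAT CAG TGA CTG GCA ACT CTA TTA ATG CTT GCA TGC CGC GGC GAT GAG GTA TGT CCT CTT GAC GTA CTC TTC — no ATG→stop ORF.
Frame -1: GAA GAG TAC GTC AAG AGG ACA TAC CTC ATC GCC GCG GCA TGC AAG CAT TAA TAG AGT TGC CAG TCA CTG ATA GTA CTT GTA — no ATG→stop ORF.
Frame -2: AAG AGT ACG TCA AGA GGA CAT ACC TCA TCG CCG CGG CAT GCA AGC ATT AAT AGA GTT GCC AGT CAC TGA TAG TAC TTG TAA — no ATG→stop ORF.
Frame -3: AGA GTA CGT CAA GAG GAC ATA CCT CAT CGC CGC GGC ATG CAA GCA TTA ATA GAG TTG CCA GTC ACT GAT AGT ACT TGT AAA — no ATG→stop ORF.
Longest: frame +2, positions 44–58, 15 nt = 5 codons = 4 aa. → 15 nucleotides.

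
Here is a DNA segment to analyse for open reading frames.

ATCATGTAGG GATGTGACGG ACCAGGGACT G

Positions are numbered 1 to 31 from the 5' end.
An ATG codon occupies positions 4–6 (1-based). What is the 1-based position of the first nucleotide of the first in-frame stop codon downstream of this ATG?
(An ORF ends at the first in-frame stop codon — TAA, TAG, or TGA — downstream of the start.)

7

Codons from position 4: ATG (4–6), TAG (7–9).
TAG is a stop codon; it begins at position 7.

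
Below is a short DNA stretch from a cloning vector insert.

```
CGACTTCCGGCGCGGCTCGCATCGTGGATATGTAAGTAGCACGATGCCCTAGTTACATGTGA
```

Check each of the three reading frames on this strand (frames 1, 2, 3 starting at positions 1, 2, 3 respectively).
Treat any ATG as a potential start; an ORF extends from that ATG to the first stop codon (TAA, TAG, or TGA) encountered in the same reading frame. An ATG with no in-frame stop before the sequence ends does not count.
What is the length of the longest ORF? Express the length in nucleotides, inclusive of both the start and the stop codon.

9

Frame 1: CGA CTT CCG GCG CGG CTC GCA TCG TGG ATA TGT AAG TAG CAC GAT GCC CTA GTT ACA TGT — no ATG→stop ORF.
Frame 2: GAC TTC CGG CGC GGC TCG CAT CGT GGA TAT GTA AGT AGC ACG ATG CCC TAG TTA CAT GTG — ATG at 44, stop TAG at 50 → 9 nt.
Frame 3: ACT TCC GGC GCG GCT CGC ATC GTG GAT ATG TAA GTA GCA CGA TGC CCT AGT TAC ATG TGA — ATG at 30, stop TAA at 33 → 6 nt; ATG at 57, stop TGA at 60 → 6 nt.
Longest: frame 2, positions 44–52, 9 nt = 3 codons = 2 aa. → 9 nucleotides.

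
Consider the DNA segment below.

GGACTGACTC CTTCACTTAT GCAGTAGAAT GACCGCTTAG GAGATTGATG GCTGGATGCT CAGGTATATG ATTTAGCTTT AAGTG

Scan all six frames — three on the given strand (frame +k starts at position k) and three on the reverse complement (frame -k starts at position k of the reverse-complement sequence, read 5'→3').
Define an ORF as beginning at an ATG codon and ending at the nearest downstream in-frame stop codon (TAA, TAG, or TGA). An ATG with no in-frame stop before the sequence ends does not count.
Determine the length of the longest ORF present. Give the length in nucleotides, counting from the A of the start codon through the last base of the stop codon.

Reverse complement (5'→3'): CACTTAAAGCTAAATCATATACCTGAGCATCCAGCCATCAATCTCCTAAGCGGTCATTCTACTGCATAAGTGAAGGAGTCAGTCC
Frame +1: GGA CTG ACT CCT TCA CTT ATG CAG TAG AAT GAC CGC TTA GGA GAT TGA TGG CTG GAT GCT CAG GTA TAT GAT TTA GCT TTA AGT — ATG at 19, stop TAG at 25 → 9 nt.
Frame +2: GAC TGA CTC CTT CAC TTA TGC AGT AGA ATG ACC GCT TAG GAG ATT GAT GGC TGG ATG CTC AGG TAT ATG ATT TAG CTT TAA GTG — ATG at 29, stop TAG at 38 → 12 nt; ATG at 56, stop TAG at 74 → 21 nt; ATG at 68, stop TAG at 74 → 9 nt.
Frame +3: ACT GAC TCC TTC ACT TAT GCA GTA GAA TGA CCG CTT AGG AGA TTG ATG GCT GGA TGC TCA GGT ATA TGA TTT AGC TTT AAG — ATG at 48, stop TGA at 69 → 24 nt.
Frame -1: CAC TTA AAG CTA AAT CAT ATA CCT GAG CAT CCA GCC ATC AAT CTC CTA AGC GGT CAT TCT ACT GCA TAA GTG AAG GAG TCA GTC — no ATG→stop ORF.
Frame -2: ACT TAA AGC TAA ATC ATA TAC CTG AGC ATC CAG CCA TCA ATC TCC TAA GCG GTC ATT CTA CTG CAT AAG TGA AGG AGT CAG TCC — no ATG→stop ORF.
Frame -3: CTT AAA GCT AAA TCA TAT ACC TGA GCA TCC AGC CAT CAA TCT CCT AAG CGG TCA TTC TAC TGC ATA AGT GAA GGA GTC AGT — no ATG→stop ORF.
Longest: frame +3, positions 48–71, 24 nt = 8 codons = 7 aa. → 24 nucleotides.

24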